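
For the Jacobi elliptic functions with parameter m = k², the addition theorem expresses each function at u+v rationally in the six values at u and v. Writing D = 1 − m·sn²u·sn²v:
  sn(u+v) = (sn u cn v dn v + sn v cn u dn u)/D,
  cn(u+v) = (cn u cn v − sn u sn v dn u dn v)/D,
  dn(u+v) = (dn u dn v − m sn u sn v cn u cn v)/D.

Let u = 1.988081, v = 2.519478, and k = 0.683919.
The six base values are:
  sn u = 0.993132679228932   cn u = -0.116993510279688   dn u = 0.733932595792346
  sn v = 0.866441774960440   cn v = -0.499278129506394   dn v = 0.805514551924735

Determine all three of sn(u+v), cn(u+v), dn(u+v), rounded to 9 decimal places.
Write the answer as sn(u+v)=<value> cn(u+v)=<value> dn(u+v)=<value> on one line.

sn(u+v)=-0.724858878 cn(u+v)=-0.688897385 dn(u+v)=0.868468269

m = k² = 0.467745198561
D = 1 − m·sn²u·sn²v = 0.6536600019199881
sn(u+v) = (sn u·cn v·dn v + sn v·cn u·dn u)/D = -0.4738112554184298/0.6536600019199881 = -0.7248588777448664
cn(u+v) = (cn u·cn v − sn u·sn v·dn u·dn v)/D = -0.4503046661415472/0.6536600019199881 = -0.6888973852138305
dn(u+v) = (dn u·dn v − m·sn u·sn v·cn u·cn v)/D = 0.5676829703271024/0.6536600019199881 = 0.8684682689160324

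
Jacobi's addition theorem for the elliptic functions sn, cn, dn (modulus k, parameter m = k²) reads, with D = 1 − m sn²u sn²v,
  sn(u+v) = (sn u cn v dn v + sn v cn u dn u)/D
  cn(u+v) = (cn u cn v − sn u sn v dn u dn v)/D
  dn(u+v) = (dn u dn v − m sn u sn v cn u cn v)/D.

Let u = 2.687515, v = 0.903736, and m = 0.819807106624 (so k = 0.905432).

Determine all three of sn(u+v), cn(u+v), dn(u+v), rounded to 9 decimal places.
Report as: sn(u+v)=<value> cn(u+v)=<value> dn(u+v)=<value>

sn u = 0.9862967877304484, cn u = -0.1649807458844784, dn u = 0.4500077035115233
sn v = 0.7306705236049525, cn v = 0.682730243899349, dn v = 0.7498812321088886
m = k² = 0.819807106624
D = 1 − m·sn²u·sn²v = 0.5742348687863335
sn(u+v) = (sn u·cn v·dn v + sn v·cn u·dn u)/D = 0.4507041253236371/0.5742348687863335 = 0.7848776690907274
cn(u+v) = (cn u·cn v − sn u·sn v·dn u·dn v)/D = -0.3558250636848294/0.5742348687863335 = -0.619650744018521
dn(u+v) = (dn u·dn v − m·sn u·sn v·cn u·cn v)/D = 0.403998535560046/0.5742348687863335 = 0.703542326529059

sn(u+v)=0.784877669 cn(u+v)=-0.619650744 dn(u+v)=0.703542327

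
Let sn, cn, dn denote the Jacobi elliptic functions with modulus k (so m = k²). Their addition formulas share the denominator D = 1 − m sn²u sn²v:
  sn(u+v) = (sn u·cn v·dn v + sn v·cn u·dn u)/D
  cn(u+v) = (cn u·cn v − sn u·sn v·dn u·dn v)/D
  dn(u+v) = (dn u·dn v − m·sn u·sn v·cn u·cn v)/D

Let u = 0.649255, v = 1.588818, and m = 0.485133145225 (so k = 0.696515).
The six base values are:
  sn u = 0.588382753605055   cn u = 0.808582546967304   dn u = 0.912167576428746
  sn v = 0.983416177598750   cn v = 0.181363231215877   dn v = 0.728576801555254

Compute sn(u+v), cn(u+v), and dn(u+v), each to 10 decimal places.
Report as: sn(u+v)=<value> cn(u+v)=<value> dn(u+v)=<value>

m = k² = 0.485133145225
D = 1 − m·sn²u·sn²v = 0.8375740135711793
sn(u+v) = (sn u·cn v·dn v + sn v·cn u·dn u)/D = 0.8030783291857149/0.8375740135711793 = 0.9588147628430059
cn(u+v) = (cn u·cn v − sn u·sn v·dn u·dn v)/D = -0.2378979306383614/0.8375740135711793 = -0.2840321294401574
dn(u+v) = (dn u·dn v − m·sn u·sn v·cn u·cn v)/D = 0.6234187828888058/0.8375740135711793 = 0.7443148578962281

sn(u+v)=0.9588147628 cn(u+v)=-0.2840321294 dn(u+v)=0.7443148579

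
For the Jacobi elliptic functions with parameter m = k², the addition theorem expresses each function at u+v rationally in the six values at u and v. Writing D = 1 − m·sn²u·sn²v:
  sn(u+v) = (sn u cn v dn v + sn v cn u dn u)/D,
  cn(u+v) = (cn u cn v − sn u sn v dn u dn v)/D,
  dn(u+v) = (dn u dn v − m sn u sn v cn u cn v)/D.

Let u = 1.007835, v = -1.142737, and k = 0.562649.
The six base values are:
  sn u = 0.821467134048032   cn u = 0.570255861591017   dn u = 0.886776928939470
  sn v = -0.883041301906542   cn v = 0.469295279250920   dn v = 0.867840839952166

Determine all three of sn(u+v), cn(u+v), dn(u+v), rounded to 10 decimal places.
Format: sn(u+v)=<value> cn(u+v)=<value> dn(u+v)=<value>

m = k² = 0.316573897201
D = 1 − m·sn²u·sn²v = 0.8334220467060506
sn(u+v) = (sn u·cn v·dn v + sn v·cn u·dn u)/D = -0.1119830431983551/0.8334220467060506 = -0.1343653478342069
cn(u+v) = (cn u·cn v − sn u·sn v·dn u·dn v)/D = 0.8258644598066547/0.8334220467060506 = 0.9909318610789506
dn(u+v) = (dn u·dn v − m·sn u·sn v·cn u·cn v)/D = 0.8310369470296025/0.8334220467060506 = 0.9971381850457704

sn(u+v)=-0.1343653478 cn(u+v)=0.9909318611 dn(u+v)=0.9971381850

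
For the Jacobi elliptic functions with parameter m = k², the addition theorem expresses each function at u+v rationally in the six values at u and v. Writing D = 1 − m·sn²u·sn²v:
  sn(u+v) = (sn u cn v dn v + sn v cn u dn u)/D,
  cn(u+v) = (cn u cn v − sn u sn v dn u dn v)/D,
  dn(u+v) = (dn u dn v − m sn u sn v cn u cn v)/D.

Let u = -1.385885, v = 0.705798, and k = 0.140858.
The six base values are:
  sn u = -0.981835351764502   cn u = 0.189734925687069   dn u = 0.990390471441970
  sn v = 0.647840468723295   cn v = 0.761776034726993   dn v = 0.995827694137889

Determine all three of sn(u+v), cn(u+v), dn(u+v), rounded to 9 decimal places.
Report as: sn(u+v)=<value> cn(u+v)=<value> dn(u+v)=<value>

sn(u+v)=-0.628123450 cn(u+v)=0.778113701 dn(u+v)=0.996078290

m = k² = 0.019840976164
D = 1 − m·sn²u·sn²v = 0.9919725702620661
sn(u+v) = (sn u·cn v·dn v + sn v·cn u·dn u)/D = -0.6230812327327913/0.9919725702620661 = -0.6281234495911328
cn(u+v) = (cn u·cn v − sn u·sn v·dn u·dn v)/D = 0.7718674481855773/0.9919725702620661 = 0.7781137012504893
dn(u+v) = (dn u·dn v − m·sn u·sn v·cn u·cn v)/D = 0.9880823414877425/0.9919725702620661 = 0.9960782899739901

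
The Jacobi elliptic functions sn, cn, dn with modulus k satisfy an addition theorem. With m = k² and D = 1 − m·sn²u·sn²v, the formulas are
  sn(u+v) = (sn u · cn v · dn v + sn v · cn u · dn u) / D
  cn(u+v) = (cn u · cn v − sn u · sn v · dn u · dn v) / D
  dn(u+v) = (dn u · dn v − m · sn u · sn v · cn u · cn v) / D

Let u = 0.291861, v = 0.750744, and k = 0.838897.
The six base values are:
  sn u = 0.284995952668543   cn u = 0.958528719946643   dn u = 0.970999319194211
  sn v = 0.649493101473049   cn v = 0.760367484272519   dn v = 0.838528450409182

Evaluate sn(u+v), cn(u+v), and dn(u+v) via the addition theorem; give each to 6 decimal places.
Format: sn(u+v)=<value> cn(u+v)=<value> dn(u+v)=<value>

m = k² = 0.703748176609
D = 1 − m·sn²u·sn²v = 0.9758874160433377
sn(u+v) = (sn u·cn v·dn v + sn v·cn u·dn u)/D = 0.7862136948207984/0.9758874160433377 = 0.8056397509545136
cn(u+v) = (cn u·cn v − sn u·sn v·dn u·dn v)/D = 0.578121332306611/0.9758874160433377 = 0.5924057660775672
dn(u+v) = (dn u·dn v − m·sn u·sn v·cn u·cn v)/D = 0.7192683777555957/0.9758874160433377 = 0.7370403244585481

sn(u+v)=0.805640 cn(u+v)=0.592406 dn(u+v)=0.737040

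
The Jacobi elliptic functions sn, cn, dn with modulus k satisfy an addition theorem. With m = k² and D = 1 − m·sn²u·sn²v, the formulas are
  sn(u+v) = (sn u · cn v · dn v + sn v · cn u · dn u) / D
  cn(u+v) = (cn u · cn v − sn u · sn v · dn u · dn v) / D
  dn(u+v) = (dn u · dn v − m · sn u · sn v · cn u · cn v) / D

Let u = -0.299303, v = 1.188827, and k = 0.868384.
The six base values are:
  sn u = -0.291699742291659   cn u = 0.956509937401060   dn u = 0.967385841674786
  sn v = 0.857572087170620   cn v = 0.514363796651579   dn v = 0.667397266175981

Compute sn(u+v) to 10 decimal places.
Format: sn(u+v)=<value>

m = k² = 0.754090771456
D = 1 − m·sn²u·sn²v = 0.9528114111107592
sn(u+v) = (sn u·cn v·dn v + sn v·cn u·dn u)/D = 0.6933874611825627/0.9528114111107592 = 0.7277279145662543

sn(u+v)=0.7277279146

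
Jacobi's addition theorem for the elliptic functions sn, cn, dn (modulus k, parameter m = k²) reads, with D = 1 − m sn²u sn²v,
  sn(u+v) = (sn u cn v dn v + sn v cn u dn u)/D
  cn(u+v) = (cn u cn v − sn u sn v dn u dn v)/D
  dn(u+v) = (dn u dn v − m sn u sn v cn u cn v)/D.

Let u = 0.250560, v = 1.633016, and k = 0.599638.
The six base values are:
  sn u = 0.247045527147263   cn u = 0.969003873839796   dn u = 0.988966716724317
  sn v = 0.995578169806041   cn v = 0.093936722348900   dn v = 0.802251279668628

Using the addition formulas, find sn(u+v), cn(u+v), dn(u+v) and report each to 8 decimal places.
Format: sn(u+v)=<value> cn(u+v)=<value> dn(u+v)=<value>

m = k² = 0.359565731044
D = 1 − m·sn²u·sn²v = 0.9782488103625107
sn(u+v) = (sn u·cn v·dn v + sn v·cn u·dn u)/D = 0.9726926464304504/0.9782488103625107 = 0.9943202957435732
cn(u+v) = (cn u·cn v − sn u·sn v·dn u·dn v)/D = -0.1041141227490024/0.9782488103625107 = -0.1064290818921832
dn(u+v) = (dn u·dn v − m·sn u·sn v·cn u·cn v)/D = 0.7853498939322246/0.9782488103625107 = 0.8028120102095464

sn(u+v)=0.99432030 cn(u+v)=-0.10642908 dn(u+v)=0.80281201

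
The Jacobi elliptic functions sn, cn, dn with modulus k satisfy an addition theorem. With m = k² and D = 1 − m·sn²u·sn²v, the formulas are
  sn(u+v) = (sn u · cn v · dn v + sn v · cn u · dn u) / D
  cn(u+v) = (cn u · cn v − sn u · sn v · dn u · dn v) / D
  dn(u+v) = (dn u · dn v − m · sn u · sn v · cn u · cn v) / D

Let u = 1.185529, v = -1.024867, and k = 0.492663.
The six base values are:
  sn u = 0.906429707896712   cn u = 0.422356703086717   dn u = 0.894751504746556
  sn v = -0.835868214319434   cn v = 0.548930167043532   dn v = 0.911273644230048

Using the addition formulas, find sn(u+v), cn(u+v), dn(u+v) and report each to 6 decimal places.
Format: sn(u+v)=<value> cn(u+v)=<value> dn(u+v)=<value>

m = k² = 0.242716831569
D = 1 − m·sn²u·sn²v = 0.8606702758820077
sn(u+v) = (sn u·cn v·dn v + sn v·cn u·dn u)/D = 0.1375411500558028/0.8606702758820077 = 0.159807017751196
cn(u+v) = (cn u·cn v − sn u·sn v·dn u·dn v)/D = 0.849609178286192/0.8606702758820077 = 0.9871482751225719
dn(u+v) = (dn u·dn v − m·sn u·sn v·cn u·cn v)/D = 0.8579986664505319/0.8606702758820077 = 0.9968958967140604

sn(u+v)=0.159807 cn(u+v)=0.987148 dn(u+v)=0.996896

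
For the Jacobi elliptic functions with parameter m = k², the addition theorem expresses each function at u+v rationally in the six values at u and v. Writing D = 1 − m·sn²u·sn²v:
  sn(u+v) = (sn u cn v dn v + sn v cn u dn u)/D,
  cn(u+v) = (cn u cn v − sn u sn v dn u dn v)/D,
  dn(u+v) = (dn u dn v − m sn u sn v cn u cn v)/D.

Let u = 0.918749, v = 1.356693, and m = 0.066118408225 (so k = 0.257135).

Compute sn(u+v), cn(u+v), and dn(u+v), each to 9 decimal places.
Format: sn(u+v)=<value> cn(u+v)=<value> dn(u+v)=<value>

sn(u+v)=0.791261762 cn(u+v)=-0.611477574 dn(u+v)=0.979083032

sn u = 0.7904494160666668, cn u = 0.6125273223619216, dn u = 0.9791264161925621
sn v = 0.9729499602512627, cn v = 0.2310159623209322, dn v = 0.9681994751958106
m = k² = 0.066118408225
D = 1 − m·sn²u·sn²v = 0.9608932644282975
sn(u+v) = (sn u·cn v·dn v + sn v·cn u·dn u)/D = 0.7603180977600926/0.9608932644282975 = 0.7912617622649889
cn(u+v) = (cn u·cn v − sn u·sn v·dn u·dn v)/D = -0.5875646822624249/0.9608932644282975 = -0.6114775740591835
dn(u+v) = (dn u·dn v − m·sn u·sn v·cn u·cn v)/D = 0.9407942907585874/0.9608932644282975 = 0.9790830319934979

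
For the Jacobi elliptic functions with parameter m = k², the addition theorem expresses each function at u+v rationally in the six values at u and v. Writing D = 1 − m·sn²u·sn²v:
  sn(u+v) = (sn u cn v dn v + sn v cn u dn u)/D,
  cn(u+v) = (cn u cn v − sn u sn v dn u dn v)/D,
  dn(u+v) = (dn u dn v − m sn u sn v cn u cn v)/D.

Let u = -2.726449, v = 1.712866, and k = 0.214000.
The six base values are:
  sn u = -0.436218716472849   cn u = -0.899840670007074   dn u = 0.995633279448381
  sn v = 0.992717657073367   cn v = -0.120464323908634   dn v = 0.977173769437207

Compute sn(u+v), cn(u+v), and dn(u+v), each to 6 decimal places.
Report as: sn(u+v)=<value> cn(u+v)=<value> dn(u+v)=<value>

sn(u+v)=-0.845297 cn(u+v)=0.534297 dn(u+v)=0.983503

m = k² = 0.045796
D = 1 − m·sn²u·sn²v = 0.9914120871030382
sn(u+v) = (sn u·cn v·dn v + sn v·cn u·dn u)/D = -0.8380376819190878/0.9914120871030382 = -0.8452970190911036
cn(u+v) = (cn u·cn v − sn u·sn v·dn u·dn v)/D = 0.5297081933835685/0.9914120871030382 = 0.5342966867908638
dn(u+v) = (dn u·dn v − m·sn u·sn v·cn u·cn v)/D = 0.9750564434551161/0.9914120871030382 = 0.9835026787945322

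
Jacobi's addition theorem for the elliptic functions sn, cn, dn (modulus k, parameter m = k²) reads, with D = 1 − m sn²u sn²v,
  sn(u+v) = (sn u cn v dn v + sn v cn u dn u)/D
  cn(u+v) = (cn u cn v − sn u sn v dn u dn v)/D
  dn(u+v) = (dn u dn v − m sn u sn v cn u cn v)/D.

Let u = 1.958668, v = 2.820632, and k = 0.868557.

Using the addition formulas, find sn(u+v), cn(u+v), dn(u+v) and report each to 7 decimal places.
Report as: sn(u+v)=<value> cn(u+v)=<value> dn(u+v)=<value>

sn(u+v)=-0.4254178 cn(u+v)=-0.9049970 dn(u+v)=0.9292309

sn u = 0.9947483604903297, cn u = 0.1023508637081341, dn u = 0.5034992688874798
sn v = 0.9418560214716648, cn v = -0.3360167180626092, dn v = 0.5751390867799446
m = k² = 0.754391262249
D = 1 − m·sn²u·sn²v = 0.3377954645735818
sn(u+v) = (sn u·cn v·dn v + sn v·cn u·dn u)/D = -0.1437042183101482/0.3377954645735818 = -0.4254178441725207
cn(u+v) = (cn u·cn v − sn u·sn v·dn u·dn v)/D = -0.3057038984480754/0.3377954645735818 = -0.9049970485364054
dn(u+v) = (dn u·dn v − m·sn u·sn v·cn u·cn v)/D = 0.3138899736984953/0.3377954645735818 = 0.9292308708014664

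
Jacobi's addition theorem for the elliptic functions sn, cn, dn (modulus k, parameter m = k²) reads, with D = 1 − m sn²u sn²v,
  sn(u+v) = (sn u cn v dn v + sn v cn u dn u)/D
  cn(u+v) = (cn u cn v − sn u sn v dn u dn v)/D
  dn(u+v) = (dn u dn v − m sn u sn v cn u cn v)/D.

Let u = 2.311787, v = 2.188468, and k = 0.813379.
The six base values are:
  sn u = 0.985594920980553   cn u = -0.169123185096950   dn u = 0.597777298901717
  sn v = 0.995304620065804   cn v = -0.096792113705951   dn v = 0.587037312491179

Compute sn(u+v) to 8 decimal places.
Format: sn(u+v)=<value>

m = k² = 0.661585397641
D = 1 − m·sn²u·sn²v = 0.3633586179126115
sn(u+v) = (sn u·cn v·dn v + sn v·cn u·dn u)/D = -0.1566253845670281/0.3633586179126115 = -0.4310490431375894

sn(u+v)=-0.43104904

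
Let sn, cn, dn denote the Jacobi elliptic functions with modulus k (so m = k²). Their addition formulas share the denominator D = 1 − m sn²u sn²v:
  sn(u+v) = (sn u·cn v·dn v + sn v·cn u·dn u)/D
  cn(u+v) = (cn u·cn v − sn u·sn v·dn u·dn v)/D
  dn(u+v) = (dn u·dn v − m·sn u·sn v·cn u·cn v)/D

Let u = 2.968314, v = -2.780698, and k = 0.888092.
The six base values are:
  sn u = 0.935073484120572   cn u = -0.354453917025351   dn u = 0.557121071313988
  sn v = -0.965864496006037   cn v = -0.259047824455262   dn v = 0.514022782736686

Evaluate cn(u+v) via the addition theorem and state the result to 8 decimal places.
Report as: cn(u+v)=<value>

m = k² = 0.788707400464
D = 1 − m·sn²u·sn²v = 0.3566611119882608
cn(u+v) = (cn u·cn v − sn u·sn v·dn u·dn v)/D = 0.3504594473659902/0.3566611119882608 = 0.9826118844645033

cn(u+v)=0.98261188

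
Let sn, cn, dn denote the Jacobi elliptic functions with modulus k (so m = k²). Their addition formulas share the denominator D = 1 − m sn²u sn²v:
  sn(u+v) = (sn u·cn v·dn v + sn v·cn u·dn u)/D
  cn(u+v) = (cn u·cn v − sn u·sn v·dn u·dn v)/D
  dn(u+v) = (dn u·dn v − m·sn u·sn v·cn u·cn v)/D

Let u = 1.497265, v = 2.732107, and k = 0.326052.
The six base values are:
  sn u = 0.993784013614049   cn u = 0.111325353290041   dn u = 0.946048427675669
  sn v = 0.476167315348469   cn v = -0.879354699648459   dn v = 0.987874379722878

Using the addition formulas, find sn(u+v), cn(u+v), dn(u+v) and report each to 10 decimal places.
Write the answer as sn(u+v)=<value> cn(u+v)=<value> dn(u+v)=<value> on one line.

m = k² = 0.106309906704
D = 1 − m·sn²u·sn²v = 0.9761945216436707
sn(u+v) = (sn u·cn v·dn v + sn v·cn u·dn u)/D = -0.8131426519356456/0.9761945216436707 = -0.832971947605805
cn(u+v) = (cn u·cn v − sn u·sn v·dn u·dn v)/D = -0.5401432881099058/0.9761945216436707 = -0.5533152216429546
dn(u+v) = (dn u·dn v − m·sn u·sn v·cn u·cn v)/D = 0.9395017458200932/0.9761945216436707 = 0.9624124341921157

sn(u+v)=-0.8329719476 cn(u+v)=-0.5533152216 dn(u+v)=0.9624124342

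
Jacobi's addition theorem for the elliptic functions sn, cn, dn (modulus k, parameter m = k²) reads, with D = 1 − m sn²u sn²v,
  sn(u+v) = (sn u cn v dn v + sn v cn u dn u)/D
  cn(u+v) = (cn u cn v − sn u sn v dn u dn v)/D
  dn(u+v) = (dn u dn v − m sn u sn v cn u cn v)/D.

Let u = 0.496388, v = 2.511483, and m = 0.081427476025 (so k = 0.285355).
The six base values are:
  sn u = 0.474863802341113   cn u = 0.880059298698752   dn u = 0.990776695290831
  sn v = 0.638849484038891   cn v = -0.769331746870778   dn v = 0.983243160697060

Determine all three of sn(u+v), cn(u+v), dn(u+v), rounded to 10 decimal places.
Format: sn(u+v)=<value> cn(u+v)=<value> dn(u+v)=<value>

sn(u+v)=0.1993275278 cn(u+v)=-0.9799329246 dn(u+v)=0.9983810731

m = k² = 0.081427476025
D = 1 − m·sn²u·sn²v = 0.9925061291964748
sn(u+v) = (sn u·cn v·dn v + sn v·cn u·dn u)/D = 0.1978337930842887/0.9925061291964748 = 0.1993275278253983
cn(u+v) = (cn u·cn v − sn u·sn v·dn u·dn v)/D = -0.9725894338344687/0.9925061291964748 = -0.9799329245672966
dn(u+v) = (dn u·dn v − m·sn u·sn v·cn u·cn v)/D = 0.9908993343734225/0.9925061291964748 = 0.9983810731482806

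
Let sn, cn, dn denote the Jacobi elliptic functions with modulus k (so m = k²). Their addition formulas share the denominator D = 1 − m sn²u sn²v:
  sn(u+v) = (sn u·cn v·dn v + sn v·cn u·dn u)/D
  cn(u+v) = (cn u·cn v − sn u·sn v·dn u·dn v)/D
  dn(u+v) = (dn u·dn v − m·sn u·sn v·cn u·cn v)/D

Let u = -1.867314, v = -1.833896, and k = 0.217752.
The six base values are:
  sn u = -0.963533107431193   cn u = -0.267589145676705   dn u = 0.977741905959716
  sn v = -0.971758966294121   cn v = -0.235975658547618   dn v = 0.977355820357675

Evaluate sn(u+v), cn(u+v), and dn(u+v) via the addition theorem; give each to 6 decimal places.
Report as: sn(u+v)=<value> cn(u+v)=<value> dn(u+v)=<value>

sn(u+v)=0.497132 cn(u+v)=-0.867675 dn(u+v)=0.994124

m = k² = 0.047415933504
D = 1 − m·sn²u·sn²v = 0.9584305094797963
sn(u+v) = (sn u·cn v·dn v + sn v·cn u·dn u)/D = 0.4764660758019644/0.9584305094797963 = 0.4971315824040014
cn(u+v) = (cn u·cn v − sn u·sn v·dn u·dn v)/D = -0.8316063492491977/0.9584305094797963 = -0.8676751637430298
dn(u+v) = (dn u·dn v − m·sn u·sn v·cn u·cn v)/D = 0.9527983417308117/0.9584305094797963 = 0.994123551271295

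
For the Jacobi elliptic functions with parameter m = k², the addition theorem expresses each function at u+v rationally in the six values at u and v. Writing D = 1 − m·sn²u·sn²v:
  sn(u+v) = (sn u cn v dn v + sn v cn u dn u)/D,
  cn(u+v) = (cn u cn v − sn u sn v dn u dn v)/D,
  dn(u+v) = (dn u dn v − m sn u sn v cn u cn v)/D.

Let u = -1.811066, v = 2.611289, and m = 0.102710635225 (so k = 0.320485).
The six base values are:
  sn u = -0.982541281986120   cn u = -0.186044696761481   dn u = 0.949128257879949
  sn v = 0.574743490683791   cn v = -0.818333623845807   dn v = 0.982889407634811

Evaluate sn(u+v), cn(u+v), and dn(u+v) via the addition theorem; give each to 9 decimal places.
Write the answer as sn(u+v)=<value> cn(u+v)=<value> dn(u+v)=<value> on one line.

m = k² = 0.102710635225
D = 1 − m·sn²u·sn²v = 0.9672459391968117
sn(u+v) = (sn u·cn v·dn v + sn v·cn u·dn u)/D = 0.6888004889051378/0.9672459391968117 = 0.7121254905211684
cn(u+v) = (cn u·cn v − sn u·sn v·dn u·dn v)/D = 0.6790571355760615/0.9672459391968117 = 0.7020521958871614
dn(u+v) = (dn u·dn v − m·sn u·sn v·cn u·cn v)/D = 0.9417186656286824/0.9672459391968117 = 0.9736082907834931

sn(u+v)=0.712125491 cn(u+v)=0.702052196 dn(u+v)=0.973608291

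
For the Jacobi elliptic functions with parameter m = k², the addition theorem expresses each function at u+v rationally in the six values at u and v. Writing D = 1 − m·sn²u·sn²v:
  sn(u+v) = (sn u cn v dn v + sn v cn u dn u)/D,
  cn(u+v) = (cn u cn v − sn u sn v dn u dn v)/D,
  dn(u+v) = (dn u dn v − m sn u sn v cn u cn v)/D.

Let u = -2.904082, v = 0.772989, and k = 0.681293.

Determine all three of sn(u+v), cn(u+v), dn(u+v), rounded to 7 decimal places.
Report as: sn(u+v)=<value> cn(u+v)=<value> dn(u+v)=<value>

sn u = -0.6572293567313346, cn u = -0.7536906345779521, dn u = 0.8941508955708891
sn v = 0.6754180072471948, cn v = 0.7374350923886307, dn v = 0.8878372708983165
m = k² = 0.464160151849
D = 1 − m·sn²u·sn²v = 0.9085366652254578
sn(u+v) = (sn u·cn v·dn v + sn v·cn u·dn u)/D = -0.8854758362385115/0.9085366652254578 = -0.9746176132790154
cn(u+v) = (cn u·cn v − sn u·sn v·dn u·dn v)/D = -0.2033996447801823/0.9085366652254578 = -0.2238760994083906
dn(u+v) = (dn u·dn v − m·sn u·sn v·cn u·cn v)/D = 0.679342330759083/0.9085366652254578 = 0.7477324325601112

sn(u+v)=-0.9746176 cn(u+v)=-0.2238761 dn(u+v)=0.7477324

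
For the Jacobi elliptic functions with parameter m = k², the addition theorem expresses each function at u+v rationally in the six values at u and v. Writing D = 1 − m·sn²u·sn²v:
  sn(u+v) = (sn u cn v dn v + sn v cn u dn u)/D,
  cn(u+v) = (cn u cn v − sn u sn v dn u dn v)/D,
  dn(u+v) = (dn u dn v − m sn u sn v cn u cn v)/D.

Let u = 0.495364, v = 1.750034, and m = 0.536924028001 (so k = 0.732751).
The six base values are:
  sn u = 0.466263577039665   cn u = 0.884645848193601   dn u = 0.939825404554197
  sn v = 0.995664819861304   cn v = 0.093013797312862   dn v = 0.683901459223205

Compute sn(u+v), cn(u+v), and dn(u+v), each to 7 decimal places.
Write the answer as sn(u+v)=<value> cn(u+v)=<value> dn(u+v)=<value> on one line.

m = k² = 0.536924028001
D = 1 − m·sn²u·sn²v = 0.8842816729065537
sn(u+v) = (sn u·cn v·dn v + sn v·cn u·dn u)/D = 0.8574684039435608/0.8842816729065537 = 0.9696779094438766
cn(u+v) = (cn u·cn v − sn u·sn v·dn u·dn v)/D = -0.2161064859667464/0.8842816729065537 = -0.2443864806746746
dn(u+v) = (dn u·dn v − m·sn u·sn v·cn u·cn v)/D = 0.6222375570210553/0.8842816729065537 = 0.7036644273942904

sn(u+v)=0.9696779 cn(u+v)=-0.2443865 dn(u+v)=0.7036644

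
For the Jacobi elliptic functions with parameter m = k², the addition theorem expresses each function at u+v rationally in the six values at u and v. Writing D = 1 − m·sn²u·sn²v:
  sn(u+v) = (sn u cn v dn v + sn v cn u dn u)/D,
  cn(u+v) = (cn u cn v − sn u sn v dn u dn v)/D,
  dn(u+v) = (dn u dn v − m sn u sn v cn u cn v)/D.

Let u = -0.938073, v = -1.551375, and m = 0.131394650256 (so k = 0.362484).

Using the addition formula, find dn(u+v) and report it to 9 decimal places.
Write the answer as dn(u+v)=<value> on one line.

sn u = -0.7973871923151799, cn u = 0.6034680319053482, dn u = 0.9573169909486539
sn v = -0.9975430481127043, cn v = 0.07005617147700051, dn v = 0.9323358929233905
m = k² = 0.131394650256
D = 1 − m·sn²u·sn²v = 0.9168658448908965
dn(u+v) = (dn u·dn v − m·sn u·sn v·cn u·cn v)/D = 0.8881224468573879/0.9168658448908965 = 0.9686503775948498

dn(u+v)=0.968650378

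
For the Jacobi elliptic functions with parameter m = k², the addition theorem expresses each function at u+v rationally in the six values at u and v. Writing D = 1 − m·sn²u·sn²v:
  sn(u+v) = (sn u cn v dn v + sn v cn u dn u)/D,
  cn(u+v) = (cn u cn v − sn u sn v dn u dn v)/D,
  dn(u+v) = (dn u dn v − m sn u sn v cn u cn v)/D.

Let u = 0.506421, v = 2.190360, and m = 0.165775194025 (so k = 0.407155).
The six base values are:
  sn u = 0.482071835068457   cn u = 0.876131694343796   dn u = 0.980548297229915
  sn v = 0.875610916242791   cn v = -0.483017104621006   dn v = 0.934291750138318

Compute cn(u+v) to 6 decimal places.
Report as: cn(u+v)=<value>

m = k² = 0.165775194025
D = 1 − m·sn²u·sn²v = 0.9704630670733231
cn(u+v) = (cn u·cn v − sn u·sn v·dn u·dn v)/D = -0.809886823764841/0.9704630670733231 = -0.8345364715498752

cn(u+v)=-0.834536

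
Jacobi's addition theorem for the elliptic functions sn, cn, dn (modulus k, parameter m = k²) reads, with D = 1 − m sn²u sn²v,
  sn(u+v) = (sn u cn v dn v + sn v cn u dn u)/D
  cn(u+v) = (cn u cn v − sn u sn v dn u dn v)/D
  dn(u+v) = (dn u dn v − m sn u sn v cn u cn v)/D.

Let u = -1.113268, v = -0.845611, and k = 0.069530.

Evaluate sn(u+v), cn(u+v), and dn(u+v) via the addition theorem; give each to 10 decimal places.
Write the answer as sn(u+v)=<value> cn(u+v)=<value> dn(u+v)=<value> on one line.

sn u = -0.8967639544333241, cn u = 0.4425092202758119, dn u = 0.9980542211605369
sn v = -0.7480965101147123, cn v = 0.663589942324466, dn v = 0.9986462958096056
m = k² = 0.0048344209
D = 1 − m·sn²u·sn²v = 0.9978242148761878
sn(u+v) = (sn u·cn v·dn v + sn v·cn u·dn u)/D = -0.924673447244885/0.9978242148761878 = -0.9266897249628488
cn(u+v) = (cn u·cn v − sn u·sn v·dn u·dn v)/D = -0.3750095728825351/0.9978242148761878 = -0.3758272923142751
dn(u+v) = (dn u·dn v − m·sn u·sn v·cn u·cn v)/D = 0.995750788339181/0.9978242148761878 = 0.9979220522952892

sn(u+v)=-0.9266897250 cn(u+v)=-0.3758272923 dn(u+v)=0.9979220523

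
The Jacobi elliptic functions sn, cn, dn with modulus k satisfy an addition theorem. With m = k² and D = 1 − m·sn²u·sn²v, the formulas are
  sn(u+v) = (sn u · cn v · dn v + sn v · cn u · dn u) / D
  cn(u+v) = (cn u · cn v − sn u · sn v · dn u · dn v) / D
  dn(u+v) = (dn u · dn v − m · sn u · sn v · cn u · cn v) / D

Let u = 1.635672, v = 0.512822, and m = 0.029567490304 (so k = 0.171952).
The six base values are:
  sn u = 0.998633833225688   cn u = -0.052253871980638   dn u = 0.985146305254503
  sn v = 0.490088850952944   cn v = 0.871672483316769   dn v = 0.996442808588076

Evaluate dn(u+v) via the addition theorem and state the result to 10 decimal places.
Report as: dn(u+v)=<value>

dn(u+v)=0.9893076873

m = k² = 0.029567490304
D = 1 − m·sn²u·sn²v = 0.9929176618251255
dn(u+v) = (dn u·dn v − m·sn u·sn v·cn u·cn v)/D = 0.9823010756567598/0.9929176618251255 = 0.9893076872569163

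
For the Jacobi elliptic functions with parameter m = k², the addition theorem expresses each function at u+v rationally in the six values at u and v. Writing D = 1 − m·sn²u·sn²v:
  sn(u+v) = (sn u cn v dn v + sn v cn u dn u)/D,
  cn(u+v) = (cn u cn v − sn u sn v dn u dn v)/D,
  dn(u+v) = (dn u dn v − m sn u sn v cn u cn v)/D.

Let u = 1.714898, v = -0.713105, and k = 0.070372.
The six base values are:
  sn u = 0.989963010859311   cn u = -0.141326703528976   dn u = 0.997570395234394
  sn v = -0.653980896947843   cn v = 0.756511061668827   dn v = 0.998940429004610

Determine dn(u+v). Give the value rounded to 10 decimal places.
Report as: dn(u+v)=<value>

m = k² = 0.004952218384
D = 1 − m·sn²u·sn²v = 0.997924284401641
dn(u+v) = (dn u·dn v − m·sn u·sn v·cn u·cn v)/D = 0.9961706123772937/0.997924284401641 = 0.9982426802796979

dn(u+v)=0.9982426803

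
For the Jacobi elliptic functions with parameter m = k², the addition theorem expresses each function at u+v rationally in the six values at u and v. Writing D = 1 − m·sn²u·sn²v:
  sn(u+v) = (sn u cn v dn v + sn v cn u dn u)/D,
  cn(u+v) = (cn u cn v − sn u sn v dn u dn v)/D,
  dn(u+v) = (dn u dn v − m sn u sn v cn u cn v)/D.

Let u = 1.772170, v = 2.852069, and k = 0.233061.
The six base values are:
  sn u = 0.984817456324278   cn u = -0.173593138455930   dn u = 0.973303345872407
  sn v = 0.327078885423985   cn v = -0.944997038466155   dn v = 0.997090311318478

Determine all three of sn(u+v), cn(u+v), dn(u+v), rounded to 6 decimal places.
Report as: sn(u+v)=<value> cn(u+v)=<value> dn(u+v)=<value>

sn(u+v)=-0.988777 cn(u+v)=-0.149398 dn(u+v)=0.973085

m = k² = 0.054317429721
D = 1 − m·sn²u·sn²v = 0.9943641982765814
sn(u+v) = (sn u·cn v·dn v + sn v·cn u·dn u)/D = -0.9832045293638623/0.9943641982765814 = -0.9887770809407047
cn(u+v) = (cn u·cn v − sn u·sn v·dn u·dn v)/D = -0.1485564278401128/0.9943641982765814 = -0.1493984076433854
dn(u+v) = (dn u·dn v − m·sn u·sn v·cn u·cn v)/D = 0.9676011473737281/0.9943641982765814 = 0.9730852629758406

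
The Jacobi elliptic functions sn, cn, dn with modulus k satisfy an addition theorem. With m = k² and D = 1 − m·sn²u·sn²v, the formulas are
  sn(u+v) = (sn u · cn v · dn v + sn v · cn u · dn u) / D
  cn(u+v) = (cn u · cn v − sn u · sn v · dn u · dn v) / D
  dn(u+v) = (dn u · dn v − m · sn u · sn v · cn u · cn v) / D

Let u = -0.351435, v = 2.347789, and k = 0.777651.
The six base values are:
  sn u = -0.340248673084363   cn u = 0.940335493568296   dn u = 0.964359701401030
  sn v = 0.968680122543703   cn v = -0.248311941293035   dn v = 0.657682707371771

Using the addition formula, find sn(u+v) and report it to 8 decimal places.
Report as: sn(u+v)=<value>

sn(u+v)=0.99965739

m = k² = 0.604741077801
D = 1 − m·sn²u·sn²v = 0.9343063902741668
sn(u+v) = (sn u·cn v·dn v + sn v·cn u·dn u)/D = 0.933986283317954/0.9343063902741668 = 0.9996573854577631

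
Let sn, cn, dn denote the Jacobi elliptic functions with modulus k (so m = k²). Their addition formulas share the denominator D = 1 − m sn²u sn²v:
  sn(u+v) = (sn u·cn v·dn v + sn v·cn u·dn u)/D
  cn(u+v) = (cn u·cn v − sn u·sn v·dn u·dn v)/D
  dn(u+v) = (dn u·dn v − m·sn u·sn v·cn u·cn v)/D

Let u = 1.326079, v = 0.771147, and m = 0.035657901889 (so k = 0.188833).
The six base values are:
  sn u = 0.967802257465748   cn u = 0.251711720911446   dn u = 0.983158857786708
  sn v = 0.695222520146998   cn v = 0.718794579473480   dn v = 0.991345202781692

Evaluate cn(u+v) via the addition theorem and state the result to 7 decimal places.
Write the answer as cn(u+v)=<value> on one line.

m = k² = 0.035657901889
D = 1 − m·sn²u·sn²v = 0.9838572801220374
cn(u+v) = (cn u·cn v − sn u·sn v·dn u·dn v)/D = -0.4748523395052569/0.9838572801220374 = -0.4826435186273728

cn(u+v)=-0.4826435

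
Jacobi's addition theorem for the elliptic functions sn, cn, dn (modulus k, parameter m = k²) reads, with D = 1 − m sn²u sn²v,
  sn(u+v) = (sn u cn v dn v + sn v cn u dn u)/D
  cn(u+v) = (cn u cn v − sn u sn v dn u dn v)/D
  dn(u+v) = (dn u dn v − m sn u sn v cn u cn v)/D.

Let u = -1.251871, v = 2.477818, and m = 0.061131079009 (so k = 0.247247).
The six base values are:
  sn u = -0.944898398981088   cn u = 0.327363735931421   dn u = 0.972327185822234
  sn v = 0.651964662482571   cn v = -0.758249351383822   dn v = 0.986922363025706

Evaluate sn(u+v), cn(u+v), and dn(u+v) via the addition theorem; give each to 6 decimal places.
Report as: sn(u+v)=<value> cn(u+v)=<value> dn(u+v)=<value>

sn(u+v)=0.936345 cn(u+v)=0.351081 dn(u+v)=0.972833

m = k² = 0.061131079009
D = 1 − m·sn²u·sn²v = 0.976800405096813
sn(u+v) = (sn u·cn v·dn v + sn v·cn u·dn u)/D = 0.9146222722086382/0.976800405096813 = 0.9363450991996546
cn(u+v) = (cn u·cn v − sn u·sn v·dn u·dn v)/D = 0.342936044441534/0.976800405096813 = 0.3510809809784475
dn(u+v) = (dn u·dn v − m·sn u·sn v·cn u·cn v)/D = 0.9502635483972633/0.976800405096813 = 0.9728328770534042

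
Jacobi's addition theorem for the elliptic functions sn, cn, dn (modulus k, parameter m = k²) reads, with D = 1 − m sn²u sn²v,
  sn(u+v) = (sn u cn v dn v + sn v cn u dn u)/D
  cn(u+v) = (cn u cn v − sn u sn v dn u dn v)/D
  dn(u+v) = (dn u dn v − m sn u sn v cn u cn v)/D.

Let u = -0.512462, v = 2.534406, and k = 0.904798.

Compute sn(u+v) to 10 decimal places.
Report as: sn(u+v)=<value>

sn u = -0.4751964047604624, cn u = 0.8798797513880694, dn u = 0.9028494821532427
sn v = 0.995027371999934, cn v = -0.09960185224635632, dn v = 0.4352724591533335
m = k² = 0.818659420804
D = 1 − m·sn²u·sn²v = 0.8169711243121779
sn(u+v) = (sn u·cn v·dn v + sn v·cn u·dn u)/D = 0.8110503652206076/0.8169711243121779 = 0.9927527927054276

sn(u+v)=0.9927527927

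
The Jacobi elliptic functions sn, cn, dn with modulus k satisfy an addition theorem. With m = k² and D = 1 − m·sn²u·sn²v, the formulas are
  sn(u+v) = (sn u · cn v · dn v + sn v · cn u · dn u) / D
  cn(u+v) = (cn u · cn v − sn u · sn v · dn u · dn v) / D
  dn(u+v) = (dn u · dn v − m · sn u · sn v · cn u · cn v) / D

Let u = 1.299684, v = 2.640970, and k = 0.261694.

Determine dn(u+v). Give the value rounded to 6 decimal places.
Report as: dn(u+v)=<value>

dn(u+v)=0.984346

sn u = 0.9585405654282057, cn u = 0.2849561096530054, dn u = 0.9680274426730131
sn v = 0.526720181683662, cn v = -0.8500387345333918, dn v = 0.990454577022646
m = k² = 0.068483749636
D = 1 − m·sn²u·sn²v = 0.9825430469946729
dn(u+v) = (dn u·dn v − m·sn u·sn v·cn u·cn v)/D = 0.967162401426547/0.9825430469946729 = 0.9843460847693432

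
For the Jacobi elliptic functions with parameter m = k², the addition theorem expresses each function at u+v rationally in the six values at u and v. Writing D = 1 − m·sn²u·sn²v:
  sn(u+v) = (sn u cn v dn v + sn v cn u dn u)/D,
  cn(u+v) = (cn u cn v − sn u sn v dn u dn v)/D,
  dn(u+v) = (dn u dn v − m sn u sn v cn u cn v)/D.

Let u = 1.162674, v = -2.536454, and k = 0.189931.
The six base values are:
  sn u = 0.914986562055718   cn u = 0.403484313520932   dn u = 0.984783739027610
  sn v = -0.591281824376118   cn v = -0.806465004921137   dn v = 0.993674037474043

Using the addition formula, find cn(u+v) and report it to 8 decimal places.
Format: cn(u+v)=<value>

cn(u+v)=0.20619349

m = k² = 0.036073784761
D = 1 − m·sn²u·sn²v = 0.9894413060952486
cn(u+v) = (cn u·cn v − sn u·sn v·dn u·dn v)/D = 0.2040163571427937/0.9894413060952486 = 0.2061934911004757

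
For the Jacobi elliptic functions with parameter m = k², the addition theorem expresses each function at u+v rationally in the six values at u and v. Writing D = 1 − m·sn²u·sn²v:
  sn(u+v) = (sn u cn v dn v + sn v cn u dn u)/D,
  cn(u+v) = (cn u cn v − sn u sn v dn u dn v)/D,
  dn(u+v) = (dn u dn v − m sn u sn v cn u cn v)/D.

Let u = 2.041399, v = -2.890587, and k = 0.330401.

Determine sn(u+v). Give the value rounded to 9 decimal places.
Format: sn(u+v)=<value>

sn u = 0.9201633415530276, cn u = -0.3915347045435005, dn u = 0.9526647277205937
sn v = -0.3351182163242391, cn v = -0.9421760881531968, dn v = 0.9938512615413024
m = k² = 0.109164820801
D = 1 − m·sn²u·sn²v = 0.9896197304169281
sn(u+v) = (sn u·cn v·dn v + sn v·cn u·dn u)/D = -0.7366256812903295/0.9896197304169281 = -0.7443522583972615

sn(u+v)=-0.744352258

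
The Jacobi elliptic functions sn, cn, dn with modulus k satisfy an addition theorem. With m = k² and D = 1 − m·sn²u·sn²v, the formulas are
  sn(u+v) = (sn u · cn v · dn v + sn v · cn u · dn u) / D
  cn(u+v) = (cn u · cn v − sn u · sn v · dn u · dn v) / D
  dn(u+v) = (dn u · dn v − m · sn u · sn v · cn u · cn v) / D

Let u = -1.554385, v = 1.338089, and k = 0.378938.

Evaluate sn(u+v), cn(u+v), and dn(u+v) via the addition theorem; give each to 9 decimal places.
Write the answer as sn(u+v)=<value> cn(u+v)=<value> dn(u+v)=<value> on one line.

sn u = -0.997404132008525, cn u = 0.07200692641906583, dn u = 0.9258242418088002
sn v = 0.9630257360394059, cn v = 0.2694094128380829, dn v = 0.9310361168249906
m = k² = 0.143594007844
D = 1 − m·sn²u·sn²v = 0.8675187460127119
sn(u+v) = (sn u·cn v·dn v + sn v·cn u·dn u)/D = -0.1859779315514751/0.8675187460127119 = -0.2143791501985018
cn(u+v) = (cn u·cn v − sn u·sn v·dn u·dn v)/D = 0.8473493870059168/0.8675187460127119 = 0.9767505208394661
dn(u+v) = (dn u·dn v − m·sn u·sn v·cn u·cn v)/D = 0.8646514761149937/0.8675187460127119 = 0.9966948611647913

sn(u+v)=-0.214379150 cn(u+v)=0.976750521 dn(u+v)=0.996694861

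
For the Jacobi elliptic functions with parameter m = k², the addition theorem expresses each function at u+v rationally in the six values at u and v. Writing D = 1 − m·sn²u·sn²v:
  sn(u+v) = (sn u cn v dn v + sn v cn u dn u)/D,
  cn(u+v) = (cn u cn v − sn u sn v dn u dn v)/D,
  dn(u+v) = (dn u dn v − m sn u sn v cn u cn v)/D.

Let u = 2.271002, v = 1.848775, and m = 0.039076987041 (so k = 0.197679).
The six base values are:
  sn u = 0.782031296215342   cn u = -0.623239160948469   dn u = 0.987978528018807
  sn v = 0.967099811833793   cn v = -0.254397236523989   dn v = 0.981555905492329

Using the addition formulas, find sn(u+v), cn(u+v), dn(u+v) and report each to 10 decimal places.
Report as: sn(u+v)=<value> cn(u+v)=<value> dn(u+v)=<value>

m = k² = 0.039076987041
D = 1 − m·sn²u·sn²v = 0.9776482292002619
sn(u+v) = (sn u·cn v·dn v + sn v·cn u·dn u)/D = -0.7907659304024404/0.9776482292002619 = -0.8088450495627703
cn(u+v) = (cn u·cn v − sn u·sn v·dn u·dn v)/D = -0.5748785118380844/0.9776482292002619 = -0.5880218412591489
dn(u+v) = (dn u·dn v − m·sn u·sn v·cn u·cn v)/D = 0.9650703599856442/0.9776482292002619 = 0.9871345655431641

sn(u+v)=-0.8088450496 cn(u+v)=-0.5880218413 dn(u+v)=0.9871345655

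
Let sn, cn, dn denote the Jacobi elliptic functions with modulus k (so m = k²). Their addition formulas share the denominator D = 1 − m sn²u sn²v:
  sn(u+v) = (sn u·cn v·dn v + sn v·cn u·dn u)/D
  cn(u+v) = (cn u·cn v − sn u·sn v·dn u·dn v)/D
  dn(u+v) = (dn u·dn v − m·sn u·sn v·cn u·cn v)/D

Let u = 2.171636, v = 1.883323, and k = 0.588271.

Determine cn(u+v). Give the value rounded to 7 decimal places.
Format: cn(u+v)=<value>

sn u = 0.9389710931767449, cn u = -0.343996055469345, dn u = 0.8335994093633796
sn v = 0.9934487995985784, cn v = -0.1142780931593788, dn v = 0.8114534067133903
m = k² = 0.346062769441
D = 1 − m·sn²u·sn²v = 0.6988725804614347
cn(u+v) = (cn u·cn v − sn u·sn v·dn u·dn v)/D = -0.5916732967237638/0.6988725804614347 = -0.8466111180568968

cn(u+v)=-0.8466111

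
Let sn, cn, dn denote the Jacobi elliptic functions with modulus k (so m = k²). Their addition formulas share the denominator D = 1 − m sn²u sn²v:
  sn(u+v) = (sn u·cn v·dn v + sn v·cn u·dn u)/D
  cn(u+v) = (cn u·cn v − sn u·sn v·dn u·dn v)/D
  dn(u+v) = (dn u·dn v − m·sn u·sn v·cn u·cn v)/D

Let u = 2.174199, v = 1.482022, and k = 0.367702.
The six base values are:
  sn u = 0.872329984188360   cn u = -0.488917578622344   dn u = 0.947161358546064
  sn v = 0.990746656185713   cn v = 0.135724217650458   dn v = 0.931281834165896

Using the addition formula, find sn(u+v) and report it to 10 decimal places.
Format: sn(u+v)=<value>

sn(u+v)=-0.3876914342

m = k² = 0.135204760804
D = 1 − m·sn²u·sn²v = 0.8990098968637448
sn(u+v) = (sn u·cn v·dn v + sn v·cn u·dn u)/D = -0.3485384362764649/0.8990098968637448 = -0.387691434201519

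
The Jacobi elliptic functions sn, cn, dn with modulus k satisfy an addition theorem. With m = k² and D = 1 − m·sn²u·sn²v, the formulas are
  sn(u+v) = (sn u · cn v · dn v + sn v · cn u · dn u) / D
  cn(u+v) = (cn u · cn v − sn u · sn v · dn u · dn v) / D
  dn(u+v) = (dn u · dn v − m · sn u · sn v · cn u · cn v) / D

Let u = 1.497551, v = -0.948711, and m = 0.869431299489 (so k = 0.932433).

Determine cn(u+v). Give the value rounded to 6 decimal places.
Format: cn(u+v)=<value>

sn u = 0.9242996851542175, cn u = 0.381667515022977, dn u = 0.5071674653563132
sn v = -0.7492248048079635, cn v = 0.6623157795647549, dn v = 0.7155105450075076
m = k² = 0.869431299489
D = 1 − m·sn²u·sn²v = 0.5830488505484041
cn(u+v) = (cn u·cn v − sn u·sn v·dn u·dn v)/D = 0.5040843531318616/0.5830488505484041 = 0.8645662411609763

cn(u+v)=0.864566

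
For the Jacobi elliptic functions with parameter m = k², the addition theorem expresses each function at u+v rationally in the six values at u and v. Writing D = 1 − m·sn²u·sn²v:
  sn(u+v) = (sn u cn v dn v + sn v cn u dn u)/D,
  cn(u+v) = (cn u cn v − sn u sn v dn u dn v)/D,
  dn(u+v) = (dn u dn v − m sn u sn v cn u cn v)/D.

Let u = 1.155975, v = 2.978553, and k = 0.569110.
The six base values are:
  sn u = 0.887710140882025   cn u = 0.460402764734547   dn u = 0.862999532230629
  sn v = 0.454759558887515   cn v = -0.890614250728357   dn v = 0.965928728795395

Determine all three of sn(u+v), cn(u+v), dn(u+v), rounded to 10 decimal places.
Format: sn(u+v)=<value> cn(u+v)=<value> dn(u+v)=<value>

sn(u+v)=-0.6154684887 cn(u+v)=-0.7881614933 dn(u+v)=0.9366490471

m = k² = 0.3238861921
D = 1 − m·sn²u·sn²v = 0.9472164654037735
sn(u+v) = (sn u·cn v·dn v + sn v·cn u·dn u)/D = -0.5829818863936864/0.9472164654037735 = -0.6154684886576339
cn(u+v) = (cn u·cn v − sn u·sn v·dn u·dn v)/D = -0.7465595438201008/0.9472164654037735 = -0.7881614932673938
dn(u+v) = (dn u·dn v − m·sn u·sn v·cn u·cn v)/D = 0.8872093996943704/0.9472164654037735 = 0.936649047075186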